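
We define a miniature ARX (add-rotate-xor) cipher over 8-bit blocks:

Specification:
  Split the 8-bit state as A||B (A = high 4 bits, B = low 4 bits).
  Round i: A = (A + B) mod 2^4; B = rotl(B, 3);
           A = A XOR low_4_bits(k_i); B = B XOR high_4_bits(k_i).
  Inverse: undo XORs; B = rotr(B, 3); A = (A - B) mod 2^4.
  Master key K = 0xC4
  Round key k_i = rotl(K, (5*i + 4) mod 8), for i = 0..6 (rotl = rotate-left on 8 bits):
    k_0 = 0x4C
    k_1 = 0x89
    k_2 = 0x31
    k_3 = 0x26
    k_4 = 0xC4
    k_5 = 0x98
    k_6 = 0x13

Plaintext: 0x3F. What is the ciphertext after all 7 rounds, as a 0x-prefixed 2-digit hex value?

0x73

s_0 = plaintext = 0x3F
s_1 = Round(s_0, k_0) = 0xEB
s_2 = Round(s_1, k_1) = 0x05
s_3 = Round(s_2, k_2) = 0x49
s_4 = Round(s_3, k_3) = 0xBE
s_5 = Round(s_4, k_4) = 0xDB
s_6 = Round(s_5, k_5) = 0x04
s_7 = Round(s_6, k_6) = 0x73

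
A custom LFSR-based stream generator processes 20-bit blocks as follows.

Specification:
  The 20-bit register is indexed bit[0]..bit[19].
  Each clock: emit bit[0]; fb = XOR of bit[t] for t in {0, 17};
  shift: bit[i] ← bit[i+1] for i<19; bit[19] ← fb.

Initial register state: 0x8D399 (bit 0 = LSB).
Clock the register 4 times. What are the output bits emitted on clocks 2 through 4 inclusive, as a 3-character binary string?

001

reg_0 = 0x8D399
clock 1: out=1, reg = 0xC69CC
clock 2: out=0, reg = 0x634E6
clock 3: out=0, reg = 0xB1A73
clock 4: out=1, reg = 0x58D39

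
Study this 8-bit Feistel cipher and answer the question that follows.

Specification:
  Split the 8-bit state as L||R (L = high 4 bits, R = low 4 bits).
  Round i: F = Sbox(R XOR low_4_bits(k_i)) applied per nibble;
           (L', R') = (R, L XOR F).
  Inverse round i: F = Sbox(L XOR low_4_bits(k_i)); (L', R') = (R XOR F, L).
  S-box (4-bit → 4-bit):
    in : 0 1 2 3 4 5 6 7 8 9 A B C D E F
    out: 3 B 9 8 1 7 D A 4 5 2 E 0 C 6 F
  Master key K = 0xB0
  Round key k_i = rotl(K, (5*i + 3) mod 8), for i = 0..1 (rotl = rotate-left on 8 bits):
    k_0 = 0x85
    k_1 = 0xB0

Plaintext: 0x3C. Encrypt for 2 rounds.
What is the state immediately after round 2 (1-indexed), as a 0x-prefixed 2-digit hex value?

s_0 = plaintext = 0x3C
s_1 = Round(s_0, k_0) = 0xC6
s_2 = Round(s_1, k_1) = 0x61

0x61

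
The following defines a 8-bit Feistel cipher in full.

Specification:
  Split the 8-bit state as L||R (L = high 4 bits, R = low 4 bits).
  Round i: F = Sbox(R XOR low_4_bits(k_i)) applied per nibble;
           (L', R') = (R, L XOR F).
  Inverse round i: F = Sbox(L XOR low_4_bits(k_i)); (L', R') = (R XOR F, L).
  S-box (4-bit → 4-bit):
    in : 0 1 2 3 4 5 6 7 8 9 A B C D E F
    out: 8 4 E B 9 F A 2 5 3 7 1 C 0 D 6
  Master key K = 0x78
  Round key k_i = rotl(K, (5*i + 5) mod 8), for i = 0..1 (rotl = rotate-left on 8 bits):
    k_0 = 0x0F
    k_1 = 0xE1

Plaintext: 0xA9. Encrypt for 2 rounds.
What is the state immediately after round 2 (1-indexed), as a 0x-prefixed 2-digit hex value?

s_0 = plaintext = 0xA9
s_1 = Round(s_0, k_0) = 0x90
s_2 = Round(s_1, k_1) = 0x0D

0x0D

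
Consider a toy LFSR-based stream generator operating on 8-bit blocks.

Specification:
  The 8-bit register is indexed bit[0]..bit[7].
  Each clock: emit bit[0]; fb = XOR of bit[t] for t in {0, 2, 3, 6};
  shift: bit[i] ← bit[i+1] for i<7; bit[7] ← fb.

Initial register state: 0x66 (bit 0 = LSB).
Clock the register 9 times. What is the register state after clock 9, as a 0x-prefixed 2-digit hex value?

reg_0 = 0x66
clock 1: out=0, reg = 0x33
clock 2: out=1, reg = 0x99
clock 3: out=1, reg = 0x4C
clock 4: out=0, reg = 0xA6
clock 5: out=0, reg = 0xD3
clock 6: out=1, reg = 0x69
clock 7: out=1, reg = 0xB4
clock 8: out=0, reg = 0xDA
clock 9: out=0, reg = 0x6D

0x6D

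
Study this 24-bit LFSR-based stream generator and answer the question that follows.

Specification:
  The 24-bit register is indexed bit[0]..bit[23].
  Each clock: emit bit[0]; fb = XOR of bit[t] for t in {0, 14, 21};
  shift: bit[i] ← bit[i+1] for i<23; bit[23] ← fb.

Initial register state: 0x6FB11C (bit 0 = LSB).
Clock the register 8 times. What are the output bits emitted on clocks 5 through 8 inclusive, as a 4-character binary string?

reg_0 = 0x6FB11C
clock 1: out=0, reg = 0xB7D88E
clock 2: out=0, reg = 0x5BEC47
clock 3: out=1, reg = 0x2DF623
clock 4: out=1, reg = 0x96FB11
clock 5: out=1, reg = 0x4B7D88
clock 6: out=0, reg = 0xA5BEC4
clock 7: out=0, reg = 0xD2DF62
clock 8: out=0, reg = 0xE96FB1

1000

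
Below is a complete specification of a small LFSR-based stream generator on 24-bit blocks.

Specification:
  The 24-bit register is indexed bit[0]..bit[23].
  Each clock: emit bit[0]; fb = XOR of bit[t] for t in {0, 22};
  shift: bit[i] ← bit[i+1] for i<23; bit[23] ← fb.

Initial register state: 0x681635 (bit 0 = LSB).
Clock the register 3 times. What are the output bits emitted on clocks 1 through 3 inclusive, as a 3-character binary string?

reg_0 = 0x681635
clock 1: out=1, reg = 0x340B1A
clock 2: out=0, reg = 0x1A058D
clock 3: out=1, reg = 0x8D02C6

101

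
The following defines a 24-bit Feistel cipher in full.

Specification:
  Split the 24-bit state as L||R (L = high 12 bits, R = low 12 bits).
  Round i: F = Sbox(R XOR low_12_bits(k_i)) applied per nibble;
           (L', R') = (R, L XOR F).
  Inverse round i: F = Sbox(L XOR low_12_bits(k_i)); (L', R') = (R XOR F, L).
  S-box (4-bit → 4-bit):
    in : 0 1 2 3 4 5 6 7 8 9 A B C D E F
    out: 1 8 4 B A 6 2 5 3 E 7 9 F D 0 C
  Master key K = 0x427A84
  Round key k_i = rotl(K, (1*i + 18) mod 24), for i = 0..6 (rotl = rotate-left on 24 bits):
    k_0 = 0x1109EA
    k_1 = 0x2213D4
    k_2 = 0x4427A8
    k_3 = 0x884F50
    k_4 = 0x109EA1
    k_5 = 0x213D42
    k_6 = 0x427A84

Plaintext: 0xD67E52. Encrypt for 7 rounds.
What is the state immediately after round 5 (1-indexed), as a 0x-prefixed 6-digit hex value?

0x5AE071

s_0 = plaintext = 0xD67E52
s_1 = Round(s_0, k_0) = 0xE528F4
s_2 = Round(s_1, k_1) = 0x8F4713
s_3 = Round(s_2, k_2) = 0x71396D
s_4 = Round(s_3, k_3) = 0x96D5AE
s_5 = Round(s_4, k_4) = 0x5AE071
s_6 = Round(s_5, k_5) = 0x071815
s_7 = Round(s_6, k_6) = 0x815499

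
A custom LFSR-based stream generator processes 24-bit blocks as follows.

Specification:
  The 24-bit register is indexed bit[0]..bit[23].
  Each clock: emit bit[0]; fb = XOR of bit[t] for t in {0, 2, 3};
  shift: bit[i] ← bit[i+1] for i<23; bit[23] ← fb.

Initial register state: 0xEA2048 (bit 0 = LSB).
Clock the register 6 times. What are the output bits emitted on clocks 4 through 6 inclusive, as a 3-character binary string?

reg_0 = 0xEA2048
clock 1: out=0, reg = 0xF51024
clock 2: out=0, reg = 0xFA8812
clock 3: out=0, reg = 0x7D4409
clock 4: out=1, reg = 0x3EA204
clock 5: out=0, reg = 0x9F5102
clock 6: out=0, reg = 0x4FA881

100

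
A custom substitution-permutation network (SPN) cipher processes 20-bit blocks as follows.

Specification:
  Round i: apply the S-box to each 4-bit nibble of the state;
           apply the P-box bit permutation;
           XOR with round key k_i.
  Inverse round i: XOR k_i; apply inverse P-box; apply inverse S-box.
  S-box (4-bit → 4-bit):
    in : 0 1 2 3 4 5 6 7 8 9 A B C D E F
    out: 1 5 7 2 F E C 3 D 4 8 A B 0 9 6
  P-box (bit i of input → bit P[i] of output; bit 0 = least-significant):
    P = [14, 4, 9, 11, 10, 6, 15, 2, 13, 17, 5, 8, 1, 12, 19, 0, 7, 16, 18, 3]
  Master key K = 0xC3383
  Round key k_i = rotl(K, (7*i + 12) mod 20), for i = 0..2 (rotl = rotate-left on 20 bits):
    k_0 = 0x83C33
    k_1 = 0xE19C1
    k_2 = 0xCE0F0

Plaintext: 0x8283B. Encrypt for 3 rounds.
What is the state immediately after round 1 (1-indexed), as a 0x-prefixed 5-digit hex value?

0x405C9

s_0 = plaintext = 0x8283B
s_1 = Round(s_0, k_0) = 0x405C9
s_2 = Round(s_1, k_1) = 0x91E2F
s_3 = Round(s_2, k_2) = 0x047A2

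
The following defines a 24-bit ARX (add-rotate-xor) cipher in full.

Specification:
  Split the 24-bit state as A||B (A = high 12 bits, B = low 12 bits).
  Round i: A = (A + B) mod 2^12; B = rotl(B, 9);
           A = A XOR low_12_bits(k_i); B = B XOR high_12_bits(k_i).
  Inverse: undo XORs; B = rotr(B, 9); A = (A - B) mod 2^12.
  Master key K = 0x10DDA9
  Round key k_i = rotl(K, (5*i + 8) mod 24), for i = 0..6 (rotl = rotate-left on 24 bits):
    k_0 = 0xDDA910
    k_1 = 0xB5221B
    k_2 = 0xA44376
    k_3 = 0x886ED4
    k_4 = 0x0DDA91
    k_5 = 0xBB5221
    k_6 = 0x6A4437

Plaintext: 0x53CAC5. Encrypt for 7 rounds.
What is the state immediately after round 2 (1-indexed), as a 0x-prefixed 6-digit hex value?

0xD88F82

s_0 = plaintext = 0x53CAC5
s_1 = Round(s_0, k_0) = 0x911682
s_2 = Round(s_1, k_1) = 0xD88F82
s_3 = Round(s_2, k_2) = 0xE7CFB4
s_4 = Round(s_3, k_3) = 0x0E4170
s_5 = Round(s_4, k_4) = 0x8C50F3
s_6 = Round(s_5, k_5) = 0xB99DAB
s_7 = Round(s_6, k_6) = 0xD73111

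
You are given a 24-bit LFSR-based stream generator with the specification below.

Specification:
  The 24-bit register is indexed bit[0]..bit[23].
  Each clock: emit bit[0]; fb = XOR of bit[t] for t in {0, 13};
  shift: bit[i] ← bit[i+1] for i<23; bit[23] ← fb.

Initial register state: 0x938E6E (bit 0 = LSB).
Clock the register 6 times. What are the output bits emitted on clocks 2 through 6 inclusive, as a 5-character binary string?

reg_0 = 0x938E6E
clock 1: out=0, reg = 0x49C737
clock 2: out=1, reg = 0xA4E39B
clock 3: out=1, reg = 0x5271CD
clock 4: out=1, reg = 0x2938E6
clock 5: out=0, reg = 0x949C73
clock 6: out=1, reg = 0xCA4E39

11101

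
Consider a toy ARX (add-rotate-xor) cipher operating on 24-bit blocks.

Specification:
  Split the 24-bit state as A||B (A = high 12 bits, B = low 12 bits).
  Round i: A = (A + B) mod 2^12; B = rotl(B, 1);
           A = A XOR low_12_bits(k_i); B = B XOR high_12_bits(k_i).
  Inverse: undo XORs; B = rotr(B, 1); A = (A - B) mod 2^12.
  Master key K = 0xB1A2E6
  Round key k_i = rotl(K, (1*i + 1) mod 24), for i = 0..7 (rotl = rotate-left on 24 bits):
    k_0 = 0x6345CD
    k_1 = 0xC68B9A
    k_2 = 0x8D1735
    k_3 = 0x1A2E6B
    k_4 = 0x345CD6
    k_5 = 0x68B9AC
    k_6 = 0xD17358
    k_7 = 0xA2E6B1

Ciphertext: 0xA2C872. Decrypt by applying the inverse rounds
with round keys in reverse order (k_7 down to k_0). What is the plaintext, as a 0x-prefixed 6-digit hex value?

s_0 = ciphertext = 0xA2C872
s_1 = InvRound(s_0, k_7) = 0xB6F12E
s_2 = InvRound(s_1, k_6) = 0xA1BE1C
s_3 = InvRound(s_2, k_5) = 0x76CC4B
s_4 = InvRound(s_3, k_4) = 0x433787
s_5 = InvRound(s_4, k_3) = 0xF46B12
s_6 = InvRound(s_5, k_2) = 0xE929E1
s_7 = InvRound(s_6, k_1) = 0xA44AC4
s_8 = InvRound(s_7, k_0) = 0x911678

0x911678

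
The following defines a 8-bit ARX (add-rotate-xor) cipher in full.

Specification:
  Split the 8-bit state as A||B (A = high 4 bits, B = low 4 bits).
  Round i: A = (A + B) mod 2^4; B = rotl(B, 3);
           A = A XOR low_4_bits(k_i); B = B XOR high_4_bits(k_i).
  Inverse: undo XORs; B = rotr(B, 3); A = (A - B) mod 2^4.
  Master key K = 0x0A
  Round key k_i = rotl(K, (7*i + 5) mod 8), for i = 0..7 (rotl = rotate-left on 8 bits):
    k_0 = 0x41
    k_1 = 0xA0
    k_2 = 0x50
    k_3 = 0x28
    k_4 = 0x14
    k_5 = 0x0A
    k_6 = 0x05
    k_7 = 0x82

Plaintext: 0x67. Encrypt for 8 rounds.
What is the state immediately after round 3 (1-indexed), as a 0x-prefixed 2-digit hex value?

0x0F

s_0 = plaintext = 0x67
s_1 = Round(s_0, k_0) = 0xCF
s_2 = Round(s_1, k_1) = 0xB5
s_3 = Round(s_2, k_2) = 0x0F
s_4 = Round(s_3, k_3) = 0x7D
s_5 = Round(s_4, k_4) = 0x0F
s_6 = Round(s_5, k_5) = 0x5F
s_7 = Round(s_6, k_6) = 0x1F
s_8 = Round(s_7, k_7) = 0x27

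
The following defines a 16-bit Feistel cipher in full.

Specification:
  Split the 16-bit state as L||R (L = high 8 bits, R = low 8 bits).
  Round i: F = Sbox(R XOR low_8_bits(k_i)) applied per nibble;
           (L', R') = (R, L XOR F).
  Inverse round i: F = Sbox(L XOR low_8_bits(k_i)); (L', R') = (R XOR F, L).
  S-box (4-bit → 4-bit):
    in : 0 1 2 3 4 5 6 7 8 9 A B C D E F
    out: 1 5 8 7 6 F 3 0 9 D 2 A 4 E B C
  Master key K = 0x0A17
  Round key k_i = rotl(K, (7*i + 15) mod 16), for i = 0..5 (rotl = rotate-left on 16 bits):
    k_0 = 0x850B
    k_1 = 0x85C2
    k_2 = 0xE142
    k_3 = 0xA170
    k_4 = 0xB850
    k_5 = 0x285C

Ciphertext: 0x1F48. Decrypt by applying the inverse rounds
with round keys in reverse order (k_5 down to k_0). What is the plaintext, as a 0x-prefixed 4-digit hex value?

s_0 = ciphertext = 0x1F48
s_1 = InvRound(s_0, k_5) = 0x2F1F
s_2 = InvRound(s_1, k_4) = 0x132F
s_3 = InvRound(s_2, k_3) = 0x1813
s_4 = InvRound(s_3, k_2) = 0xE118
s_5 = InvRound(s_4, k_1) = 0x9FE1
s_6 = InvRound(s_5, k_0) = 0x379F

0x379F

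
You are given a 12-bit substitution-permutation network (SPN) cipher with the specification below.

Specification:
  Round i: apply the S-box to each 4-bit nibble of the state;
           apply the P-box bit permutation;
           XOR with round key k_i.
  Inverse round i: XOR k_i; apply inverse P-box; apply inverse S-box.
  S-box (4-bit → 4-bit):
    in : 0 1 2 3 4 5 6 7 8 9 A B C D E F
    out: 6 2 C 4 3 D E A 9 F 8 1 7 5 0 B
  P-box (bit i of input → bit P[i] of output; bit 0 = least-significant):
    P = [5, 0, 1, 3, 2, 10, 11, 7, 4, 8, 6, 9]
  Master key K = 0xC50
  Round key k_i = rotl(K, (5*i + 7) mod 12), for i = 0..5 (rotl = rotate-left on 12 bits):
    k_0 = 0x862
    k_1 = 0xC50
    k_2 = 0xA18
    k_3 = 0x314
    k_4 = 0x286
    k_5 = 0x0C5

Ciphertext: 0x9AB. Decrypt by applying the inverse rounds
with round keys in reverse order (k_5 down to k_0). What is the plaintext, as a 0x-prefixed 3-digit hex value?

0xBA5

s_0 = ciphertext = 0x9AB
s_1 = InvRound(s_0, k_5) = 0x0D5
s_2 = InvRound(s_1, k_4) = 0x5E0
s_3 = InvRound(s_2, k_3) = 0x5FB
s_4 = InvRound(s_3, k_2) = 0x66C
s_5 = InvRound(s_4, k_1) = 0x8D8
s_6 = InvRound(s_5, k_0) = 0xBA5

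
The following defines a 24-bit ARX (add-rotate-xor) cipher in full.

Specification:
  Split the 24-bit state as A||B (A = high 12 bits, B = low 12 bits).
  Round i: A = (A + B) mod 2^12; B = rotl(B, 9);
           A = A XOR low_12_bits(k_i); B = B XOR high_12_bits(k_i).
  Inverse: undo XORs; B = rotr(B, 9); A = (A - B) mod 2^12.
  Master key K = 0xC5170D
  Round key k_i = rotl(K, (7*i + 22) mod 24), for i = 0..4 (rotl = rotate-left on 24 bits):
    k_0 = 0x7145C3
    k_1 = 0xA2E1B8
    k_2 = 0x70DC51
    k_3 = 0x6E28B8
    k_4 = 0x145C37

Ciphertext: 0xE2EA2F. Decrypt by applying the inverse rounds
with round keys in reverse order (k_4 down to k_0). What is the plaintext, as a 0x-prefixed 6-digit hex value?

s_0 = ciphertext = 0xE2EA2F
s_1 = InvRound(s_0, k_4) = 0x6C4B55
s_2 = InvRound(s_1, k_3) = 0x0BEDBE
s_3 = InvRound(s_2, k_2) = 0x75259D
s_4 = InvRound(s_3, k_1) = 0x94BD9F
s_5 = InvRound(s_4, k_0) = 0x82B45D

0x82B45D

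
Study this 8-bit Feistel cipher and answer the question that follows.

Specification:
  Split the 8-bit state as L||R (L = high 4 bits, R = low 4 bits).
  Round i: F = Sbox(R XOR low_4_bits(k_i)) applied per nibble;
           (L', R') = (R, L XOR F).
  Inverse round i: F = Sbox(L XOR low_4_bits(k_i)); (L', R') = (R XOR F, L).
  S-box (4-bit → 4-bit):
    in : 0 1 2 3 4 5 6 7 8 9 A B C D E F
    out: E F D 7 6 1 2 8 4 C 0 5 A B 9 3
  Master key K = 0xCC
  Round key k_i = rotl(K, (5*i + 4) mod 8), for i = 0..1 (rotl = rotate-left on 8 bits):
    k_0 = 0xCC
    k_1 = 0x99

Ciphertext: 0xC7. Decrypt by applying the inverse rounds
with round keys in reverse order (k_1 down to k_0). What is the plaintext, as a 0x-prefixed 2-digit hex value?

0xC6

s_0 = ciphertext = 0xC7
s_1 = InvRound(s_0, k_1) = 0x6C
s_2 = InvRound(s_1, k_0) = 0xC6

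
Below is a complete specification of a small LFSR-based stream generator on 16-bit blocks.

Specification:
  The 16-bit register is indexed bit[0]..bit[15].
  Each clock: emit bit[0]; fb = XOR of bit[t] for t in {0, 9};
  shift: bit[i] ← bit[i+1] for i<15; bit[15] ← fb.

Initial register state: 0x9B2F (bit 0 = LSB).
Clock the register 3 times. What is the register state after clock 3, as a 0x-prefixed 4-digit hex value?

reg_0 = 0x9B2F
clock 1: out=1, reg = 0x4D97
clock 2: out=1, reg = 0xA6CB
clock 3: out=1, reg = 0x5365

0x5365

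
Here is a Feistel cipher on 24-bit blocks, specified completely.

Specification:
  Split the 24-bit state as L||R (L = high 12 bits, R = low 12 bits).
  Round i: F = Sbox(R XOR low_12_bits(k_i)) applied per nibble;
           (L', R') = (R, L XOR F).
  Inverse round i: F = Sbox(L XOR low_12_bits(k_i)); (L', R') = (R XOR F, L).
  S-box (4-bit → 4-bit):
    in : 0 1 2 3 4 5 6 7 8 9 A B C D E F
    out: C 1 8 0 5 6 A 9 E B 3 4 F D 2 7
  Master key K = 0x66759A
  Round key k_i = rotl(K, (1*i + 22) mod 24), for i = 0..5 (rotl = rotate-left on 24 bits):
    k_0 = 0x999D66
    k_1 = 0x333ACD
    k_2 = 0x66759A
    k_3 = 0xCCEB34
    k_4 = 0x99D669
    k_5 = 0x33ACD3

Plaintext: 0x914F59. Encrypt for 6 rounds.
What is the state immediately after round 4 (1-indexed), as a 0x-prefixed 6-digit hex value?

s_0 = plaintext = 0x914F59
s_1 = Round(s_0, k_0) = 0xF59113
s_2 = Round(s_1, k_1) = 0x113B8B
s_3 = Round(s_2, k_2) = 0xB8B302
s_4 = Round(s_3, k_3) = 0x302581
s_5 = Round(s_4, k_4) = 0x58132C
s_6 = Round(s_5, k_5) = 0x32C2F6

0x302581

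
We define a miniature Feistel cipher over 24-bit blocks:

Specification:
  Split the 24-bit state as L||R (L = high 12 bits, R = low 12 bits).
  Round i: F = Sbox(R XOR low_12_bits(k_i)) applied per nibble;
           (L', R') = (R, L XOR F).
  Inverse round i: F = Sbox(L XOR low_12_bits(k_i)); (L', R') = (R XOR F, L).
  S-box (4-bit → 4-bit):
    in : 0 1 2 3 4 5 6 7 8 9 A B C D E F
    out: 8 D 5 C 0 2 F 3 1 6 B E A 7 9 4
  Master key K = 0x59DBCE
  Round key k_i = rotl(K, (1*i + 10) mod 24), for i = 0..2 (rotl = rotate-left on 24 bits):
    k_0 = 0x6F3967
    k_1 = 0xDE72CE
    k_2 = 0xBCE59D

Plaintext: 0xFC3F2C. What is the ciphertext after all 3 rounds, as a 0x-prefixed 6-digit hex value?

s_0 = plaintext = 0xFC3F2C
s_1 = Round(s_0, k_0) = 0xF2C0CD
s_2 = Round(s_1, k_1) = 0x0CDAA0
s_3 = Round(s_2, k_2) = 0xAA040A

0xAA040A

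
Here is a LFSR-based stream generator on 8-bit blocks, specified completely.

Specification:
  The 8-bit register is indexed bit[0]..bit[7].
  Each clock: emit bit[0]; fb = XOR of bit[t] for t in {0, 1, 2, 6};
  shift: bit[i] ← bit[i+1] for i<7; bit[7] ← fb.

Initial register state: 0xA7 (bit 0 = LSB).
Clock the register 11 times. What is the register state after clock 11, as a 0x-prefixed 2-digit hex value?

reg_0 = 0xA7
clock 1: out=1, reg = 0xD3
clock 2: out=1, reg = 0xE9
clock 3: out=1, reg = 0x74
clock 4: out=0, reg = 0x3A
clock 5: out=0, reg = 0x9D
clock 6: out=1, reg = 0x4E
clock 7: out=0, reg = 0xA7
clock 8: out=1, reg = 0xD3
clock 9: out=1, reg = 0xE9
clock 10: out=1, reg = 0x74
clock 11: out=0, reg = 0x3A

0x3A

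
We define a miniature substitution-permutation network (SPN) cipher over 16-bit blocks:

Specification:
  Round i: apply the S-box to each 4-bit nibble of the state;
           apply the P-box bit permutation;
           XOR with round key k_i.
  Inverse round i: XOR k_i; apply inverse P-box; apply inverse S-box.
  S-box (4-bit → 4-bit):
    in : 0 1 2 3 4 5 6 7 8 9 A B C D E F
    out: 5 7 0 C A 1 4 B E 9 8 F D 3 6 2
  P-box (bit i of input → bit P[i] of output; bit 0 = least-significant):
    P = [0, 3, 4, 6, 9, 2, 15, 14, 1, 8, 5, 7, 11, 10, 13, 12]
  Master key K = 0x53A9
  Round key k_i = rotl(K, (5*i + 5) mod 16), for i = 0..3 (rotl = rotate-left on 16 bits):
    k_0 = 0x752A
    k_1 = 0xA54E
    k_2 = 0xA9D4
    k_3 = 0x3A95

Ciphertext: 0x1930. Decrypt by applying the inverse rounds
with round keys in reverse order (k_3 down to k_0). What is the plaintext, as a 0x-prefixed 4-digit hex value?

0xEE25

s_0 = ciphertext = 0x1930
s_1 = InvRound(s_0, k_3) = 0x68D5
s_2 = InvRound(s_1, k_2) = 0x2F35
s_3 = InvRound(s_2, k_1) = 0x500B
s_4 = InvRound(s_3, k_0) = 0xEE25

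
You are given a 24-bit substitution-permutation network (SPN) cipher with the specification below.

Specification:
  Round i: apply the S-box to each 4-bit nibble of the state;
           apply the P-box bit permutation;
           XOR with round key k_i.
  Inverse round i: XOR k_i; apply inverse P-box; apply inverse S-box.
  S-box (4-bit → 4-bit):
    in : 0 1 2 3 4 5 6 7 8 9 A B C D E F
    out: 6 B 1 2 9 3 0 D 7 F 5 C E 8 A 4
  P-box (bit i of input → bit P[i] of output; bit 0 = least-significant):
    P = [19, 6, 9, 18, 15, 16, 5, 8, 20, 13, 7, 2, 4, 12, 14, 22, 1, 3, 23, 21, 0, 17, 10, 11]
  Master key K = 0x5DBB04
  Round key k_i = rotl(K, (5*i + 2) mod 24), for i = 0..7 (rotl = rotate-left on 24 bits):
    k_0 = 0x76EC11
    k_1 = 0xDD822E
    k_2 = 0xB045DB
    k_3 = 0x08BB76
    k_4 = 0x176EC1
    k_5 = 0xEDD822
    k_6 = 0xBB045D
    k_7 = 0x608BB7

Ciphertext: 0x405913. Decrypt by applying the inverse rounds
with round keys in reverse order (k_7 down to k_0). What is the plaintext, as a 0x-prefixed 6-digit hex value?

0xE1EA92

s_0 = ciphertext = 0x405913
s_1 = InvRound(s_0, k_7) = 0x6D0BAF
s_2 = InvRound(s_1, k_6) = 0xCA4ABC
s_3 = InvRound(s_2, k_5) = 0x315B5B
s_4 = InvRound(s_3, k_4) = 0x0150DD
s_5 = InvRound(s_4, k_3) = 0x45F09A
s_6 = InvRound(s_5, k_2) = 0xABE51E
s_7 = InvRound(s_6, k_1) = 0x0D75BB
s_8 = InvRound(s_7, k_0) = 0xE1EA92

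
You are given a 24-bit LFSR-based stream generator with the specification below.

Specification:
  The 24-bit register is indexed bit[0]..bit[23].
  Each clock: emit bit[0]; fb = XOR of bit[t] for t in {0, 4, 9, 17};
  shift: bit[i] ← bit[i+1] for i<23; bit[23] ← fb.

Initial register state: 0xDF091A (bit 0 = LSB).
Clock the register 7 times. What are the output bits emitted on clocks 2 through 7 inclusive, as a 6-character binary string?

reg_0 = 0xDF091A
clock 1: out=0, reg = 0x6F848D
clock 2: out=1, reg = 0x37C246
clock 3: out=0, reg = 0x1BE123
clock 4: out=1, reg = 0x0DF091
clock 5: out=1, reg = 0x06F848
clock 6: out=0, reg = 0x837C24
clock 7: out=0, reg = 0xC1BE12

101100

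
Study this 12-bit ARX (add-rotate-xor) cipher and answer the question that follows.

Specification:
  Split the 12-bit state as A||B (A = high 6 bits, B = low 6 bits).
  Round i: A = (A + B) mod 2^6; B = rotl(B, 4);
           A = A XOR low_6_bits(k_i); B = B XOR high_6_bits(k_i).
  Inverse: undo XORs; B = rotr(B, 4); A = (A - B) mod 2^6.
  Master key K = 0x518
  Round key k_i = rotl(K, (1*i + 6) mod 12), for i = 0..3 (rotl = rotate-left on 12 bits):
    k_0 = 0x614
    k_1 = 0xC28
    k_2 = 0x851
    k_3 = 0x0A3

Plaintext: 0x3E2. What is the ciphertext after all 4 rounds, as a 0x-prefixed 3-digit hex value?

s_0 = plaintext = 0x3E2
s_1 = Round(s_0, k_0) = 0x970
s_2 = Round(s_1, k_1) = 0xF7C
s_3 = Round(s_2, k_2) = 0xA2E
s_4 = Round(s_3, k_3) = 0xD69

0xD69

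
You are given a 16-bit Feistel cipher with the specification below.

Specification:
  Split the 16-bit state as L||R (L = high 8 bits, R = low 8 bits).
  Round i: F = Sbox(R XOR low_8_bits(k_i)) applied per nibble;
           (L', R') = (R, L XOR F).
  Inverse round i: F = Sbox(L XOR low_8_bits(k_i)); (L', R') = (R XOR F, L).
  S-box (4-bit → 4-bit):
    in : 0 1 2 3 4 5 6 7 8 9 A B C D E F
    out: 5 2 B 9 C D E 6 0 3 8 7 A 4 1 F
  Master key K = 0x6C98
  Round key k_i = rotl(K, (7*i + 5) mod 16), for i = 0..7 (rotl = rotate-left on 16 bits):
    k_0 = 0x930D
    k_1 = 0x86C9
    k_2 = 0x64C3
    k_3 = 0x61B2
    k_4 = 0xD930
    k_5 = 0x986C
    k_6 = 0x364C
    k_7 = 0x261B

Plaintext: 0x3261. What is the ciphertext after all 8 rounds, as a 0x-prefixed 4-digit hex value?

0xF1B3

s_0 = plaintext = 0x3261
s_1 = Round(s_0, k_0) = 0x61D8
s_2 = Round(s_1, k_1) = 0xD843
s_3 = Round(s_2, k_2) = 0x43DD
s_4 = Round(s_3, k_3) = 0xDDAC
s_5 = Round(s_4, k_4) = 0xACE7
s_6 = Round(s_5, k_5) = 0xE7AB
s_7 = Round(s_6, k_6) = 0xABF1
s_8 = Round(s_7, k_7) = 0xF1B3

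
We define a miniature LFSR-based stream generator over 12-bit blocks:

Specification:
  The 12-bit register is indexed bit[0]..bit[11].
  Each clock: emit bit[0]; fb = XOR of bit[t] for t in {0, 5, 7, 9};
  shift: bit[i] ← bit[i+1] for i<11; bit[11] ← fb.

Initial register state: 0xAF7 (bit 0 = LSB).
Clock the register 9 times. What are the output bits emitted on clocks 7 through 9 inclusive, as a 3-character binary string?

reg_0 = 0xAF7
clock 1: out=1, reg = 0x57B
clock 2: out=1, reg = 0x2BD
clock 3: out=1, reg = 0x15E
clock 4: out=0, reg = 0x0AF
clock 5: out=1, reg = 0x857
clock 6: out=1, reg = 0xC2B
clock 7: out=1, reg = 0x615
clock 8: out=1, reg = 0x30A
clock 9: out=0, reg = 0x985

110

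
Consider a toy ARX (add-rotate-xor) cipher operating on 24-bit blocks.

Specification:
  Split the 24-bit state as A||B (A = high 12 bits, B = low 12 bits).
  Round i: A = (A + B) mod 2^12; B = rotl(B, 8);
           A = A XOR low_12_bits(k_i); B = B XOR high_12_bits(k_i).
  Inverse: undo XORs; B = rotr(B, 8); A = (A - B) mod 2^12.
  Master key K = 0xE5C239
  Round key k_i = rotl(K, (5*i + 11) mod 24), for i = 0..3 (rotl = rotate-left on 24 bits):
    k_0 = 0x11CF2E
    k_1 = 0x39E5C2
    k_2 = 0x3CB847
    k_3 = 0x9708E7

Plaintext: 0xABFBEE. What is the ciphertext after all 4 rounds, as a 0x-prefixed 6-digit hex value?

s_0 = plaintext = 0xABFBEE
s_1 = Round(s_0, k_0) = 0x983FA2
s_2 = Round(s_1, k_1) = 0xCE7164
s_3 = Round(s_2, k_2) = 0x60C7DD
s_4 = Round(s_3, k_3) = 0x50E40D

0x50E40D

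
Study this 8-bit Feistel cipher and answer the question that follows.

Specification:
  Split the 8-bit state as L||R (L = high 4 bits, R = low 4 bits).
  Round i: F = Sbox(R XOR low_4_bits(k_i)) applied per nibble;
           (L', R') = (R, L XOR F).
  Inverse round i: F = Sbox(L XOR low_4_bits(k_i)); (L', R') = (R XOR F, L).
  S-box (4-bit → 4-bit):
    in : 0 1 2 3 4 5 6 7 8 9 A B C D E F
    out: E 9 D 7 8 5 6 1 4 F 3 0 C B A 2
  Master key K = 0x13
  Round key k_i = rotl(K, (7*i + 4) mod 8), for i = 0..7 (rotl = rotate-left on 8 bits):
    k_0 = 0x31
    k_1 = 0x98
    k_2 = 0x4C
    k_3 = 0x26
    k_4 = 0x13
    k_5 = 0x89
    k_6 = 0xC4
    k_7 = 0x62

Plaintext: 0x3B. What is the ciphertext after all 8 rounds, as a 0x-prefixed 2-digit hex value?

s_0 = plaintext = 0x3B
s_1 = Round(s_0, k_0) = 0xB0
s_2 = Round(s_1, k_1) = 0x0F
s_3 = Round(s_2, k_2) = 0xF7
s_4 = Round(s_3, k_3) = 0x76
s_5 = Round(s_4, k_4) = 0x62
s_6 = Round(s_5, k_5) = 0x26
s_7 = Round(s_6, k_6) = 0x6F
s_8 = Round(s_7, k_7) = 0xFD

0xFD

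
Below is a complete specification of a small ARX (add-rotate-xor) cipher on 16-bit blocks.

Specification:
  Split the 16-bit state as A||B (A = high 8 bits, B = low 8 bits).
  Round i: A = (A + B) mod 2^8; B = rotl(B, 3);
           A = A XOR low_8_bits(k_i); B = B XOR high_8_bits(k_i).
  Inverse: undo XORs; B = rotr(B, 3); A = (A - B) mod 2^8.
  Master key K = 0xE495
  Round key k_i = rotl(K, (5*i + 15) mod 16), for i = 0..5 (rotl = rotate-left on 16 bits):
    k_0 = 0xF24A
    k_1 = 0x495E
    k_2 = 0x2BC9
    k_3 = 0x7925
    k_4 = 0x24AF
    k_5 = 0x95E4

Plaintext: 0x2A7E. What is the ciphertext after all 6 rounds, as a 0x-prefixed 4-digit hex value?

0x0DA8

s_0 = plaintext = 0x2A7E
s_1 = Round(s_0, k_0) = 0xE201
s_2 = Round(s_1, k_1) = 0xBD41
s_3 = Round(s_2, k_2) = 0x3721
s_4 = Round(s_3, k_3) = 0x7D70
s_5 = Round(s_4, k_4) = 0x42A7
s_6 = Round(s_5, k_5) = 0x0DA8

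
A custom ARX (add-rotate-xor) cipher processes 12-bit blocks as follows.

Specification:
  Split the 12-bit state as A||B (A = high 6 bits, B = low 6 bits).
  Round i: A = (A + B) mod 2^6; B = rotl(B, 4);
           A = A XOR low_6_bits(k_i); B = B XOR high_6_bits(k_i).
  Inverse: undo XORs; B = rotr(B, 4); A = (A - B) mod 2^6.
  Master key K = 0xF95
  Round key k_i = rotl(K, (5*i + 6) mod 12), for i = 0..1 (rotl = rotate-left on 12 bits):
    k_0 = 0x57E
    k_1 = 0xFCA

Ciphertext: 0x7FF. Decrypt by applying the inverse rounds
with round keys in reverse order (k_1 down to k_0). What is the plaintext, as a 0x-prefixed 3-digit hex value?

0x595

s_0 = ciphertext = 0x7FF
s_1 = InvRound(s_0, k_1) = 0x540
s_2 = InvRound(s_1, k_0) = 0x595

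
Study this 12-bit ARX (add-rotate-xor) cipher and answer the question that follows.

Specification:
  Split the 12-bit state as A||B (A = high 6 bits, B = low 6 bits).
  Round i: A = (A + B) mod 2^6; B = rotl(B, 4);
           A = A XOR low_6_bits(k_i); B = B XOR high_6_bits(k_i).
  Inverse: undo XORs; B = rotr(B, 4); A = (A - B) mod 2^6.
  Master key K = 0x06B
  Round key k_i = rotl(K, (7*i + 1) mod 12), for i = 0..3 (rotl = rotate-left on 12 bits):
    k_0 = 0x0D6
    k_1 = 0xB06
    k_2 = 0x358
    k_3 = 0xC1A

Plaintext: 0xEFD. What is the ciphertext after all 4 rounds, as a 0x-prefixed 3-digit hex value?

s_0 = plaintext = 0xEFD
s_1 = Round(s_0, k_0) = 0xB9C
s_2 = Round(s_1, k_1) = 0x32B
s_3 = Round(s_2, k_2) = 0xBF7
s_4 = Round(s_3, k_3) = 0xF0D

0xF0D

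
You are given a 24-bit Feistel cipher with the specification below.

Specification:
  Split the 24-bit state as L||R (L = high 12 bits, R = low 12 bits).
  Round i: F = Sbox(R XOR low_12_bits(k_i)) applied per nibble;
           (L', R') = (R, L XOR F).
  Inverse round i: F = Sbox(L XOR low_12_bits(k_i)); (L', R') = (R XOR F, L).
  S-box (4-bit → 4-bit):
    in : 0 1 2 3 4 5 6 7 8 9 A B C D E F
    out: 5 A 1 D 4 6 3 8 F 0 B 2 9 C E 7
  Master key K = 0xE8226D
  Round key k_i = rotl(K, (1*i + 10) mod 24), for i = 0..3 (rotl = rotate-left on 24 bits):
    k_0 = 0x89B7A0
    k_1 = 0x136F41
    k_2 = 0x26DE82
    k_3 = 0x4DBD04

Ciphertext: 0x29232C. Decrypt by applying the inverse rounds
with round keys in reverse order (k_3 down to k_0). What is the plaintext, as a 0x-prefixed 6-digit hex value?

s_0 = ciphertext = 0x29232C
s_1 = InvRound(s_0, k_3) = 0x42F292
s_2 = InvRound(s_1, k_2) = 0x92E42F
s_3 = InvRound(s_2, k_1) = 0x71892E
s_4 = InvRound(s_3, k_0) = 0xC01718

0xC01718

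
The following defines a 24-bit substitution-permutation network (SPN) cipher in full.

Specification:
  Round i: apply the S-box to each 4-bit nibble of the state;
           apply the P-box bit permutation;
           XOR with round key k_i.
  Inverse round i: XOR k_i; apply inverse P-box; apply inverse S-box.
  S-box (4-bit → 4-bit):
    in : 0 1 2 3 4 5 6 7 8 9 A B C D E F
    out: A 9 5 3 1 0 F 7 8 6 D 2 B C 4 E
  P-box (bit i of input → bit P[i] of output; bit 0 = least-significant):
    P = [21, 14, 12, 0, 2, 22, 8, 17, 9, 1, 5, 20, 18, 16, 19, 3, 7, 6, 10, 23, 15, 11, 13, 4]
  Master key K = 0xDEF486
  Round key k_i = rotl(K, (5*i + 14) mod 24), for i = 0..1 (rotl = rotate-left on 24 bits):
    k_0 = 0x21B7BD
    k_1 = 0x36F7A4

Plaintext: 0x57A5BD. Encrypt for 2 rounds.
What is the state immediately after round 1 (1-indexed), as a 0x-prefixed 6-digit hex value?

s_0 = plaintext = 0x57A5BD
s_1 = Round(s_0, k_0) = 0x6DA374
s_2 = Round(s_1, k_1) = 0xDA58BA

0x6DA374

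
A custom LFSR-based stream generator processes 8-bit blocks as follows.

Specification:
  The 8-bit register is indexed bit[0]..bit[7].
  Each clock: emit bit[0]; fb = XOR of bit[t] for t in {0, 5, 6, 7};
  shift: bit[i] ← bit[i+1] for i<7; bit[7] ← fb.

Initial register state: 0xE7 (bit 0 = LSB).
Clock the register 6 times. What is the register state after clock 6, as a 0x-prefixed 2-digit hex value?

0x1B

reg_0 = 0xE7
clock 1: out=1, reg = 0x73
clock 2: out=1, reg = 0xB9
clock 3: out=1, reg = 0xDC
clock 4: out=0, reg = 0x6E
clock 5: out=0, reg = 0x37
clock 6: out=1, reg = 0x1B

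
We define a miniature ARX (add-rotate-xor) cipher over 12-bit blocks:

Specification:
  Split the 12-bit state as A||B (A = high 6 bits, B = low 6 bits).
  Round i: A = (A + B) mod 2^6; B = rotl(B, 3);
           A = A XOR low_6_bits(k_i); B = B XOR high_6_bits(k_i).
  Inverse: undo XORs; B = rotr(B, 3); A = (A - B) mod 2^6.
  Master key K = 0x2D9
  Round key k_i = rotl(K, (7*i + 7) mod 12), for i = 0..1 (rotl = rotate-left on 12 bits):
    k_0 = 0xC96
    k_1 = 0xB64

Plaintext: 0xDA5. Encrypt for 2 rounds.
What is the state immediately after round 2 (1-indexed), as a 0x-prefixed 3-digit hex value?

0x3DE

s_0 = plaintext = 0xDA5
s_1 = Round(s_0, k_0) = 0x35E
s_2 = Round(s_1, k_1) = 0x3DE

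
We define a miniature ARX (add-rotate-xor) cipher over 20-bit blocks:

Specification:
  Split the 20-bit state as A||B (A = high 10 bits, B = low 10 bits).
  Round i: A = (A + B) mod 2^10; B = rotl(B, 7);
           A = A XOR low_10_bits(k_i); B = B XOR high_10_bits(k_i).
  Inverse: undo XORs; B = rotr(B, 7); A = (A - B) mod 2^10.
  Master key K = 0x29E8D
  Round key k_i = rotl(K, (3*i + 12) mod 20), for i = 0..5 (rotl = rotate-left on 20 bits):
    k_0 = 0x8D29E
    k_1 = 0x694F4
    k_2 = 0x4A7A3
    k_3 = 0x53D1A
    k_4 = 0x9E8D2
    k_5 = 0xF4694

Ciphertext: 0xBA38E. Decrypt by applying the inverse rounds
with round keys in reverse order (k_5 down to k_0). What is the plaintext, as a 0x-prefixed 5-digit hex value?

0xB2313

s_0 = ciphertext = 0xBA38E
s_1 = InvRound(s_0, k_5) = 0x612F8
s_2 = InvRound(s_1, k_4) = 0x51411
s_3 = InvRound(s_2, k_3) = 0x5B6F2
s_4 = InvRound(s_3, k_2) = 0xFBEDF
s_5 = InvRound(s_4, k_1) = 0xD17D6
s_6 = InvRound(s_5, k_0) = 0xB2313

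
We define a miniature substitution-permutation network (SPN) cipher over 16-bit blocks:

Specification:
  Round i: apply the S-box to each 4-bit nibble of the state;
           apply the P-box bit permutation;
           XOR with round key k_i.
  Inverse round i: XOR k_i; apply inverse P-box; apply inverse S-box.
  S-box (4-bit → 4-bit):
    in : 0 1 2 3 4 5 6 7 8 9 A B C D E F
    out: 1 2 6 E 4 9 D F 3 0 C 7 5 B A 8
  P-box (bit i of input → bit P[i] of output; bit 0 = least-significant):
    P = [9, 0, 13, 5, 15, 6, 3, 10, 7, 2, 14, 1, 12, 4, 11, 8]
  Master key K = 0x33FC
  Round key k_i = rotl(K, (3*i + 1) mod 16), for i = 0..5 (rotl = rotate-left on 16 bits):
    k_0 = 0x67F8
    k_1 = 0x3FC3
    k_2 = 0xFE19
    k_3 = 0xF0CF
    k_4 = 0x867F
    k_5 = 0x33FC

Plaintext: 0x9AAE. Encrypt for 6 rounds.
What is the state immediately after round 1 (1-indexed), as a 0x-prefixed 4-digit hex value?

0x23D3

s_0 = plaintext = 0x9AAE
s_1 = Round(s_0, k_0) = 0x23D3
s_2 = Round(s_1, k_1) = 0xD3B4
s_3 = Round(s_2, k_2) = 0x0F47
s_4 = Round(s_3, k_3) = 0xC2E4
s_5 = Round(s_4, k_4) = 0xFA3B
s_6 = Round(s_5, k_5) = 0x54B7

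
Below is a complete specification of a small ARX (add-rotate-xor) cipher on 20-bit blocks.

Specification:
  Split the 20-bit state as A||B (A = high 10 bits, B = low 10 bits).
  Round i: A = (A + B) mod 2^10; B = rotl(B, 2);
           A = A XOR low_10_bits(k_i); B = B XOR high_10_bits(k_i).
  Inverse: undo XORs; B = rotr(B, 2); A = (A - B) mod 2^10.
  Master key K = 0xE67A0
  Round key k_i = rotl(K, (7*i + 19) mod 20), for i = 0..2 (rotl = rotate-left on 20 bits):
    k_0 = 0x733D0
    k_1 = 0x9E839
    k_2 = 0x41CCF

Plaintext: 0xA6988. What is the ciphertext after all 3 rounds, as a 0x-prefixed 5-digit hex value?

s_0 = plaintext = 0xA6988
s_1 = Round(s_0, k_0) = 0xFCBED
s_2 = Round(s_1, k_1) = 0xF99CD
s_3 = Round(s_2, k_2) = 0x5F232

0x5F232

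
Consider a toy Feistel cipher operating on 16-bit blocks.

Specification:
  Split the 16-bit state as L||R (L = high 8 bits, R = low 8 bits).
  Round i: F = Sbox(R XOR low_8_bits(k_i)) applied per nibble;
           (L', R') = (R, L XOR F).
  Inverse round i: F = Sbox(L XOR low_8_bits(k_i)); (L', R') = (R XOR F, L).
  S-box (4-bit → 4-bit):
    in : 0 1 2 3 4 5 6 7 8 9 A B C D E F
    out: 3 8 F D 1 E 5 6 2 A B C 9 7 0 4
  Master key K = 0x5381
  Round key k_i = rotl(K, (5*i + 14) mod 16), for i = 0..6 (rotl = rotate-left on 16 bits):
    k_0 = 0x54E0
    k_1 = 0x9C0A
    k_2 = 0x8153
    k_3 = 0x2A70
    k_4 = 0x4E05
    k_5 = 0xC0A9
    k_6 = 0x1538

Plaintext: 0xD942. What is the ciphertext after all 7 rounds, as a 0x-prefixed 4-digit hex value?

s_0 = plaintext = 0xD942
s_1 = Round(s_0, k_0) = 0x4266
s_2 = Round(s_1, k_1) = 0x661B
s_3 = Round(s_2, k_2) = 0x1B74
s_4 = Round(s_3, k_3) = 0x742A
s_5 = Round(s_4, k_4) = 0x2A80
s_6 = Round(s_5, k_5) = 0x80D0
s_7 = Round(s_6, k_6) = 0xD082

0xD082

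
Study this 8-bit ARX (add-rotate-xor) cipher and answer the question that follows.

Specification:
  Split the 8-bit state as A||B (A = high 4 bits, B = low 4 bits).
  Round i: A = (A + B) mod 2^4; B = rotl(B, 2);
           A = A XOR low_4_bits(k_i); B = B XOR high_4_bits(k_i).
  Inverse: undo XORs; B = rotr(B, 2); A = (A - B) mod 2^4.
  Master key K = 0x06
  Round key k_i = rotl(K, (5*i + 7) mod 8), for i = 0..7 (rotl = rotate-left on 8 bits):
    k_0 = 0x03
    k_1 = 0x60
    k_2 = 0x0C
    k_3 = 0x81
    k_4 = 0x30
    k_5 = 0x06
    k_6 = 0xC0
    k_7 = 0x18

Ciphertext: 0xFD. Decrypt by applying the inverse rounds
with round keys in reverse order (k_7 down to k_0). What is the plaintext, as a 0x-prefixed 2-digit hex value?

0x2D

s_0 = ciphertext = 0xFD
s_1 = InvRound(s_0, k_7) = 0x43
s_2 = InvRound(s_1, k_6) = 0x5F
s_3 = InvRound(s_2, k_5) = 0x4F
s_4 = InvRound(s_3, k_4) = 0x13
s_5 = InvRound(s_4, k_3) = 0x2E
s_6 = InvRound(s_5, k_2) = 0x3B
s_7 = InvRound(s_6, k_1) = 0xC7
s_8 = InvRound(s_7, k_0) = 0x2D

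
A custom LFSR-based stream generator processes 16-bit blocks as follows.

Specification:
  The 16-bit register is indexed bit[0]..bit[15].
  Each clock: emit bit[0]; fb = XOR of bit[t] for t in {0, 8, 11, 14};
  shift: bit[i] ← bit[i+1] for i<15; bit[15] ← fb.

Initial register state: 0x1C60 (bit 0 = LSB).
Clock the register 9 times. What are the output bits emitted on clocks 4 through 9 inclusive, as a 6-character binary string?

001100

reg_0 = 0x1C60
clock 1: out=0, reg = 0x8E30
clock 2: out=0, reg = 0xC718
clock 3: out=0, reg = 0x638C
clock 4: out=0, reg = 0x31C6
clock 5: out=0, reg = 0x98E3
clock 6: out=1, reg = 0x4C71
clock 7: out=1, reg = 0xA638
clock 8: out=0, reg = 0x531C
clock 9: out=0, reg = 0x298E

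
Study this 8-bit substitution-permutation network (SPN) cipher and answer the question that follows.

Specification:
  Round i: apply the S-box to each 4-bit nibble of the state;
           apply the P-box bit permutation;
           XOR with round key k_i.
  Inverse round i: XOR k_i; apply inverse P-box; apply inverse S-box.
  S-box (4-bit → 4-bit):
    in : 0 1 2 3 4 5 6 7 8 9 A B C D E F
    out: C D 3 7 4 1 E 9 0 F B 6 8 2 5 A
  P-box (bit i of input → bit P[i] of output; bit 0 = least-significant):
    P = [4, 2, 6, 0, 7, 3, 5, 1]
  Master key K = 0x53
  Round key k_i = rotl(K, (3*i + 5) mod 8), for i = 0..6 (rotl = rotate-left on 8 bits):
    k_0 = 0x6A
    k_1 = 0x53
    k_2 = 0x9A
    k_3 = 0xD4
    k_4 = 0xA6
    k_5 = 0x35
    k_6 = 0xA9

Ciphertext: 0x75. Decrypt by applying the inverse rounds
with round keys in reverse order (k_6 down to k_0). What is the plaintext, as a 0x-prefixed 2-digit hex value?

0x38

s_0 = ciphertext = 0x75
s_1 = InvRound(s_0, k_6) = 0x23
s_2 = InvRound(s_1, k_5) = 0xC2
s_3 = InvRound(s_2, k_4) = 0x4B
s_4 = InvRound(s_3, k_3) = 0xAA
s_5 = InvRound(s_4, k_2) = 0x45
s_6 = InvRound(s_5, k_1) = 0xC2
s_7 = InvRound(s_6, k_0) = 0x38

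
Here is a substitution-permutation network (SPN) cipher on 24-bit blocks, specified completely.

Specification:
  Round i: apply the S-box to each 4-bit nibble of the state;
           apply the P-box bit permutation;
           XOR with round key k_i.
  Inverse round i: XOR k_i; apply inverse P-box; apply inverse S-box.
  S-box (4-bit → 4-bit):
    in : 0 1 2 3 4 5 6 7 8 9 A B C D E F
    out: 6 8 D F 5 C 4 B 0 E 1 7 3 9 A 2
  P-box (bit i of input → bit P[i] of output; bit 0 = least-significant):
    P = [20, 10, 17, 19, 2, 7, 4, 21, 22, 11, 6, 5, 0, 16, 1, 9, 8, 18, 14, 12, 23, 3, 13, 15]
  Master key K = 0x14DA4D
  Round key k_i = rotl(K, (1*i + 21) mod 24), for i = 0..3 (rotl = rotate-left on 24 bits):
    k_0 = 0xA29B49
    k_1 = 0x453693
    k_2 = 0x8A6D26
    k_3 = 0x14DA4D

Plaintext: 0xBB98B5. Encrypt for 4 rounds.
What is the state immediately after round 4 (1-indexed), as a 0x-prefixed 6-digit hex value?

s_0 = plaintext = 0xBB98B5
s_1 = Round(s_0, k_0) = 0x2DF8D7
s_2 = Round(s_1, k_1) = 0xFC8397
s_3 = Round(s_2, k_2) = 0xF660DE
s_4 = Round(s_3, k_3) = 0x3C9603

0x3C9603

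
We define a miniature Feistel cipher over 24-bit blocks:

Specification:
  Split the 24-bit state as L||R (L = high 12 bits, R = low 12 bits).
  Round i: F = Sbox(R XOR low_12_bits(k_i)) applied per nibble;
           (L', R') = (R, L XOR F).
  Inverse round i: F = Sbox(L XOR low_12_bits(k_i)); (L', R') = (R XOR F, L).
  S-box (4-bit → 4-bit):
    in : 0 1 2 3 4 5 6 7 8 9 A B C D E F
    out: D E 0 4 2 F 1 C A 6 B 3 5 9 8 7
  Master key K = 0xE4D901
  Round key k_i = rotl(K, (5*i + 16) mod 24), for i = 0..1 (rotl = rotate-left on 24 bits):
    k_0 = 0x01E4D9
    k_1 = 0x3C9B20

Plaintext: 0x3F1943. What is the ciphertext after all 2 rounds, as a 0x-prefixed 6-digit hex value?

0xA9A778

s_0 = plaintext = 0x3F1943
s_1 = Round(s_0, k_0) = 0x943A9A
s_2 = Round(s_1, k_1) = 0xA9A778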